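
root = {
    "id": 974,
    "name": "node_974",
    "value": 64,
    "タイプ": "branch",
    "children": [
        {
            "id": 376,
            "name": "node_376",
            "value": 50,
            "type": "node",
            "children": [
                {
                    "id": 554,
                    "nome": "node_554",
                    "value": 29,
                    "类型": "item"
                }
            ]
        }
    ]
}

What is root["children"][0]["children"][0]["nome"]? "node_554"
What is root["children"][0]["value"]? 50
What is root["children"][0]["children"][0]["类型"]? "item"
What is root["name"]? "node_974"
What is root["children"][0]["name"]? "node_376"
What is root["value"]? 64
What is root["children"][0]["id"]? 376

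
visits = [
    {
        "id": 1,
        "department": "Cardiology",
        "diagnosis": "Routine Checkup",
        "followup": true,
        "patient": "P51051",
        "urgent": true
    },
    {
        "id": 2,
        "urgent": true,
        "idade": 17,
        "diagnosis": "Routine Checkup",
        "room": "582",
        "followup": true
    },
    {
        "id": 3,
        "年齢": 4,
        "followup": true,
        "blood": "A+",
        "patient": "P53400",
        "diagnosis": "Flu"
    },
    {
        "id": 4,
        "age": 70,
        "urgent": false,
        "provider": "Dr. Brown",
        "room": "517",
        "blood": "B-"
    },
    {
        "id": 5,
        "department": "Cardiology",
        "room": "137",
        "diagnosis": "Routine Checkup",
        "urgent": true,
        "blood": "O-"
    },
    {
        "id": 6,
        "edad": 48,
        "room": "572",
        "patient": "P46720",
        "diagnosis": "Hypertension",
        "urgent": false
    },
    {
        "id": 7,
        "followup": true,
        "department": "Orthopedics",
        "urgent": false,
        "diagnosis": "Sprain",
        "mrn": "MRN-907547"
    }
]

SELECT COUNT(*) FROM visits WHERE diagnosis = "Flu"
1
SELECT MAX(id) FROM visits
7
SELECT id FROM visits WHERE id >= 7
[7]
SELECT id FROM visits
[1, 2, 3, 4, 5, 6, 7]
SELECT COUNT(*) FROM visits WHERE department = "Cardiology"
2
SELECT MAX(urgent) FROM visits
True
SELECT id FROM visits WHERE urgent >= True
[1, 2, 5]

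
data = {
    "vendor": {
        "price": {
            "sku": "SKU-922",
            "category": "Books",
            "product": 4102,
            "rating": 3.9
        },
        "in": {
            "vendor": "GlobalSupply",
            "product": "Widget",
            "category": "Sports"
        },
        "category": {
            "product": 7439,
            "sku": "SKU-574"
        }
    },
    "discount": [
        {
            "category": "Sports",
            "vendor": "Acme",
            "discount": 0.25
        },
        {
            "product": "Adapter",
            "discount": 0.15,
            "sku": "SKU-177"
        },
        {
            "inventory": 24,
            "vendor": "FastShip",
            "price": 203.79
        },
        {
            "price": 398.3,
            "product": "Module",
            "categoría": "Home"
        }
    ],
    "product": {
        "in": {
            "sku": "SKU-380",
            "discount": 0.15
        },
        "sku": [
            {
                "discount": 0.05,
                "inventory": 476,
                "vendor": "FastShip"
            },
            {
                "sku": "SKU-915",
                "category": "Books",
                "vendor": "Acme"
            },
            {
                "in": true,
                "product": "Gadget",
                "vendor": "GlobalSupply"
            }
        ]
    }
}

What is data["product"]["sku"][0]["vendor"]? "FastShip"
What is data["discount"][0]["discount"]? 0.25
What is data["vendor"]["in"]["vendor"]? "GlobalSupply"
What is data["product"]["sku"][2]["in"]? True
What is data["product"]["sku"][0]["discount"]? 0.05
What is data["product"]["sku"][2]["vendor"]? "GlobalSupply"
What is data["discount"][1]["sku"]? "SKU-177"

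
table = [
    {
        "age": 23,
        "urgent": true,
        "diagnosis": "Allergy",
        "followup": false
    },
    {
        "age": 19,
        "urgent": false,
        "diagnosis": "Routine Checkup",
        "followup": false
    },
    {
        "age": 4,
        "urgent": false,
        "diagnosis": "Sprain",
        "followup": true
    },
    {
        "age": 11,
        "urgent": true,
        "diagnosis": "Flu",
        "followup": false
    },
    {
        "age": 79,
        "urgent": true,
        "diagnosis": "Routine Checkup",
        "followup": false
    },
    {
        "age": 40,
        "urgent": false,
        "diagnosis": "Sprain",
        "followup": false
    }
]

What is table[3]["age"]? 11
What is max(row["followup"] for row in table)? True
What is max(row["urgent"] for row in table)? True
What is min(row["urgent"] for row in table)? False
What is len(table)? 6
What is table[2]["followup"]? True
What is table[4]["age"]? 79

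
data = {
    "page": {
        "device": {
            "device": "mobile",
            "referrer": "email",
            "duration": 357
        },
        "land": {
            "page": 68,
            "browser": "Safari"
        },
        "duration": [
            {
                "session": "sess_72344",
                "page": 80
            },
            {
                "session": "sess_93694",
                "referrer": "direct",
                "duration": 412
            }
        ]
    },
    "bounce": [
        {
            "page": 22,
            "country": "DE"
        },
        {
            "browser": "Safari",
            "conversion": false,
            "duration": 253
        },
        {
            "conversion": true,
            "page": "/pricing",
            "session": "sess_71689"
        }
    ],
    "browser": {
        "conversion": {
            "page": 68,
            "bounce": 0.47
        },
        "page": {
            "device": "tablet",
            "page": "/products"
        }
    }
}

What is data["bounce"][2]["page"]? "/pricing"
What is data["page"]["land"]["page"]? 68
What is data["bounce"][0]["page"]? 22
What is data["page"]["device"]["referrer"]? "email"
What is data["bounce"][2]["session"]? "sess_71689"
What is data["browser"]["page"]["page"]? "/products"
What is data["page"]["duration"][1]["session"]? "sess_93694"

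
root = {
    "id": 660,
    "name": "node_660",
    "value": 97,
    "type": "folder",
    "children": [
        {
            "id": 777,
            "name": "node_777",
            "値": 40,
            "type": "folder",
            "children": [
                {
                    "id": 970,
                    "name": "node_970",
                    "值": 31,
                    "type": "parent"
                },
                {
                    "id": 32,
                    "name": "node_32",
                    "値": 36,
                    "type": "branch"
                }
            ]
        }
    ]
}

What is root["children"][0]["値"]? 40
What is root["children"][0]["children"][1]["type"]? "branch"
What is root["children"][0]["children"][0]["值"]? 31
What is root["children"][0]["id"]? 777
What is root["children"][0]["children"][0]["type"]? "parent"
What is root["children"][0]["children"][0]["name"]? "node_970"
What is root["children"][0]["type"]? "folder"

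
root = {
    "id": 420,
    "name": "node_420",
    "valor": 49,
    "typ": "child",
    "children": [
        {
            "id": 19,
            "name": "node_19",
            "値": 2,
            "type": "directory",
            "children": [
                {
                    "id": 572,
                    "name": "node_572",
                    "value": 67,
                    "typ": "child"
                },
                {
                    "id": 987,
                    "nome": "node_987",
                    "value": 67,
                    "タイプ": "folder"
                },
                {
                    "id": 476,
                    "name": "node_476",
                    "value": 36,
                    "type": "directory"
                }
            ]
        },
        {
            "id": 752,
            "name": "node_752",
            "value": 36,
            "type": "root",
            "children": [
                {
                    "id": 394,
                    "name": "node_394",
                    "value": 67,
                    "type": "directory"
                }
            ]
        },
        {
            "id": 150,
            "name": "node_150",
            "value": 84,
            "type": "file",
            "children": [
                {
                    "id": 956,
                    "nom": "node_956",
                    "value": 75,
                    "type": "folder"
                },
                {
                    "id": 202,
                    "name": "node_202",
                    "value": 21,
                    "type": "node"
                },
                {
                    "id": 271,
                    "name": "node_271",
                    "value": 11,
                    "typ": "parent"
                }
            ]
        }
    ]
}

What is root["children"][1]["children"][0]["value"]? 67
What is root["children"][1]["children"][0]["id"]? 394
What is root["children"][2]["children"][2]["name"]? "node_271"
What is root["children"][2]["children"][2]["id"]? 271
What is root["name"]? "node_420"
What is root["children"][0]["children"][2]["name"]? "node_476"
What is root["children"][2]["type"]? "file"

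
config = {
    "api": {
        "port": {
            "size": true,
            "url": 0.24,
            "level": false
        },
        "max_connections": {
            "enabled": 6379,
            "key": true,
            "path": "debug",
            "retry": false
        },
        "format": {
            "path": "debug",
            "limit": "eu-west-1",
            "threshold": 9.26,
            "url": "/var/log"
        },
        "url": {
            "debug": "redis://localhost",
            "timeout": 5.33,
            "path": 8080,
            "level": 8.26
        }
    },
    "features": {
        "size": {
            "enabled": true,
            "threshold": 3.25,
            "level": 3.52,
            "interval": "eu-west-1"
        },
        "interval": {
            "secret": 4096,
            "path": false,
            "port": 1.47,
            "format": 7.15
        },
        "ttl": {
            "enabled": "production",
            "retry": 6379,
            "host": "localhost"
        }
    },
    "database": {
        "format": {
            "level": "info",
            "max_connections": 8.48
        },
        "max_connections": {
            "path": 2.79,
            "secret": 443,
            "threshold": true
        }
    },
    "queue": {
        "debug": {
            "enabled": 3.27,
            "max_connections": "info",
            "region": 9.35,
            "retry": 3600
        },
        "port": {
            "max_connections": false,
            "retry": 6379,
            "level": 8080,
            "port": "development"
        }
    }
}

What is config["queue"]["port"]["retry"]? 6379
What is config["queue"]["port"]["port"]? "development"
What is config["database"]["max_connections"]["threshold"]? True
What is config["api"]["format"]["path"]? "debug"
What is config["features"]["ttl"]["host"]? "localhost"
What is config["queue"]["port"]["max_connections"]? False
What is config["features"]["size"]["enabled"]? True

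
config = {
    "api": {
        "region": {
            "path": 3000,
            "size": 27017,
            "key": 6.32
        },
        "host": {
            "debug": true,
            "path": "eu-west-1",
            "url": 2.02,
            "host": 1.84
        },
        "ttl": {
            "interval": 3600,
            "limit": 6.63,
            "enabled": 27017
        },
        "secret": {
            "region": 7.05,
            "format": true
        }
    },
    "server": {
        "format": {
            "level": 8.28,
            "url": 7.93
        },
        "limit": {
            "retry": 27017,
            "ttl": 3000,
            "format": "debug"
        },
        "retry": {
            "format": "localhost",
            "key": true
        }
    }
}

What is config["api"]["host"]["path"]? "eu-west-1"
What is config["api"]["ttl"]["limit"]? 6.63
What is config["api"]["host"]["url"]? 2.02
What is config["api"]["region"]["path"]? 3000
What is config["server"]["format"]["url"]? 7.93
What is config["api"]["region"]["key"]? 6.32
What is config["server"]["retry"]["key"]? True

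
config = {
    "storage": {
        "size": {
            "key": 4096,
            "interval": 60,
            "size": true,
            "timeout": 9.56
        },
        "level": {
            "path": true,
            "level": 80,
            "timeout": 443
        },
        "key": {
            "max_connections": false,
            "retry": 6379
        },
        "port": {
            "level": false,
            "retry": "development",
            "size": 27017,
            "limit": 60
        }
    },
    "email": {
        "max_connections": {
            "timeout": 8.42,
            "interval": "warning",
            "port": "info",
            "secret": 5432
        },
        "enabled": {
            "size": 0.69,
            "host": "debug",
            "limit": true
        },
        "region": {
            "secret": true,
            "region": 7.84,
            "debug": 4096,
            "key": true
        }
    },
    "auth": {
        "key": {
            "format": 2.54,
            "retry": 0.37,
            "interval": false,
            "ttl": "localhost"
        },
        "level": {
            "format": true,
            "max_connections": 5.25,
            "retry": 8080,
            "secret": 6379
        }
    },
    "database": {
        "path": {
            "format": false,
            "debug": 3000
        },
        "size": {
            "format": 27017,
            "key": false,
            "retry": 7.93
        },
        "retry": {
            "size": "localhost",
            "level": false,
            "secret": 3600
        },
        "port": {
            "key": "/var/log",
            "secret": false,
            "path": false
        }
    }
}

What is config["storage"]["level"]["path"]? True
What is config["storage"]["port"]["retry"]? "development"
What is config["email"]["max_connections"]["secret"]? 5432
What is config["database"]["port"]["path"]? False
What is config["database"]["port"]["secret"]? False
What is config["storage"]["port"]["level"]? False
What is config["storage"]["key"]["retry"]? 6379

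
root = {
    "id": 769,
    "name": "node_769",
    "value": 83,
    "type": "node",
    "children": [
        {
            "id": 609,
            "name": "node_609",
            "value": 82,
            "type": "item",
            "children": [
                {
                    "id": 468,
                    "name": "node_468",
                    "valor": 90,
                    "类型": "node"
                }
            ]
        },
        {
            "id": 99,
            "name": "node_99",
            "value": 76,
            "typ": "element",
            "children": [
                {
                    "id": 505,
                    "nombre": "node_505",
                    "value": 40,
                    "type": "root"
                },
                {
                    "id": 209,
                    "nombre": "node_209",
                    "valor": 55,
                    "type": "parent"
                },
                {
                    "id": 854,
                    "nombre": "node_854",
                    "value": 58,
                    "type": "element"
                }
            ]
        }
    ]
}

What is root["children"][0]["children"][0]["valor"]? 90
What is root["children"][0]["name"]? "node_609"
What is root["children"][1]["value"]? 76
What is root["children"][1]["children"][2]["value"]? 58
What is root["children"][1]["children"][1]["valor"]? 55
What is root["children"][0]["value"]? 82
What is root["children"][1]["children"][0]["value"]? 40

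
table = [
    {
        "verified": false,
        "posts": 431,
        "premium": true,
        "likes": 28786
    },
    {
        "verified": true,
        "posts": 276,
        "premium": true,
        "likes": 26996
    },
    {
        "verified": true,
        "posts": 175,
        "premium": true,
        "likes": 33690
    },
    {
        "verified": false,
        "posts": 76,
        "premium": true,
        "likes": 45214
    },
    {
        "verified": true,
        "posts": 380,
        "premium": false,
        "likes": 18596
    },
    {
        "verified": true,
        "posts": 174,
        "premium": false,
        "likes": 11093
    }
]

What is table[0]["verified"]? False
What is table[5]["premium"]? False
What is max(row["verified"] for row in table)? True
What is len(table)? 6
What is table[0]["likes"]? 28786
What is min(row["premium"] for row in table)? False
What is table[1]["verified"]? True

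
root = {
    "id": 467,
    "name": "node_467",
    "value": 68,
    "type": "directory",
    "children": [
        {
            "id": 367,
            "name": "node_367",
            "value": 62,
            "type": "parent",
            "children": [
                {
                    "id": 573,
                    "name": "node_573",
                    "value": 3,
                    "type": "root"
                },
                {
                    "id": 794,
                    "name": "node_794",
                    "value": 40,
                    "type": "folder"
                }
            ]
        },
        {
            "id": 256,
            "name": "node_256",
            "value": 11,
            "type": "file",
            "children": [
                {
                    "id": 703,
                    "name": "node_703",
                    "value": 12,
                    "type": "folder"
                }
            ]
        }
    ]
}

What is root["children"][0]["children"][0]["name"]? "node_573"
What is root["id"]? 467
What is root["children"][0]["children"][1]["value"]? 40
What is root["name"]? "node_467"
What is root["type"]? "directory"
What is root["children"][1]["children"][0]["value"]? 12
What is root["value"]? 68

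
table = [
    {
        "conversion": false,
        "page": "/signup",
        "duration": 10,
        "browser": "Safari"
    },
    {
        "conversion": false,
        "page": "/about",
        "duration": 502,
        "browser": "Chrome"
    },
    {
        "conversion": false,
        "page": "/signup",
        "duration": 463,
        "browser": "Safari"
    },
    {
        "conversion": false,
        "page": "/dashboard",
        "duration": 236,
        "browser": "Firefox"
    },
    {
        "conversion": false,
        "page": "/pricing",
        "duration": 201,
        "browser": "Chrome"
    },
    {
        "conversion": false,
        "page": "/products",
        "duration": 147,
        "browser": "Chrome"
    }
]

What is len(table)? 6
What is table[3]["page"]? "/dashboard"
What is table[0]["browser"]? "Safari"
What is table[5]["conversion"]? False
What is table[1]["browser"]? "Chrome"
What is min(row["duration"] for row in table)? 10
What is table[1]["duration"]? 502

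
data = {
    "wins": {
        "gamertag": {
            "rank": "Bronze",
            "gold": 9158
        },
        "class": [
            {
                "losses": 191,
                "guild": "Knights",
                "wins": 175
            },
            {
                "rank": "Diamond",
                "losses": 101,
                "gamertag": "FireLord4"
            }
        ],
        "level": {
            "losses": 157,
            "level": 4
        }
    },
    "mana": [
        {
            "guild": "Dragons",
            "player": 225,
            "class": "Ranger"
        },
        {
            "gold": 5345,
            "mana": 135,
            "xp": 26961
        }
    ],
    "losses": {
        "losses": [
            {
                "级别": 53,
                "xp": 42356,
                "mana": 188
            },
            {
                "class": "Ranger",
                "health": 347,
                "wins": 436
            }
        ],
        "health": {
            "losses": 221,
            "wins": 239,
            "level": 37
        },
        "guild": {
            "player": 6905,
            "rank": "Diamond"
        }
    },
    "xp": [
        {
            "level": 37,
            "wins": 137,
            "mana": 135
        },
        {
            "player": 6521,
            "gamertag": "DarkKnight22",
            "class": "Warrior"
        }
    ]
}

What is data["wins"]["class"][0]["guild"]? "Knights"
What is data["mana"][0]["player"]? 225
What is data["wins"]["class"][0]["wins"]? 175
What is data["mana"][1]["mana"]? 135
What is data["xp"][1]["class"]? "Warrior"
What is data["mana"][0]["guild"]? "Dragons"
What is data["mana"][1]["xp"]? 26961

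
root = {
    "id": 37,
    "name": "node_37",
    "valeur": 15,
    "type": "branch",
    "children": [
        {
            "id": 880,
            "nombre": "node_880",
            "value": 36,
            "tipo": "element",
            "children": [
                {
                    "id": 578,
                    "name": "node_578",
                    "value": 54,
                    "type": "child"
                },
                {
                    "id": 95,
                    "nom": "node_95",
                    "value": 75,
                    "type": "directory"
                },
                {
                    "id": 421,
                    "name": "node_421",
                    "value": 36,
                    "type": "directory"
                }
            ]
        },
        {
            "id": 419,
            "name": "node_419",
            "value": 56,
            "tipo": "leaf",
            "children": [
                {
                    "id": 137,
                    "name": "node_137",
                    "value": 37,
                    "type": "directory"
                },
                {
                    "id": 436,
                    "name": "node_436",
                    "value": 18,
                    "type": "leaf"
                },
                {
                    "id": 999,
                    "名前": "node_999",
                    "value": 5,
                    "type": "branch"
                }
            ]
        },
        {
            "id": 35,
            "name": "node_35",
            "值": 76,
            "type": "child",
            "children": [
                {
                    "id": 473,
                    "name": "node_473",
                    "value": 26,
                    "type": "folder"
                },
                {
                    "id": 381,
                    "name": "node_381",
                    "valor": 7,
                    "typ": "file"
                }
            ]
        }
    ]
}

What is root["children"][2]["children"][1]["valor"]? 7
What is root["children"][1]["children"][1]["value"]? 18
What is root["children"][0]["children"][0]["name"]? "node_578"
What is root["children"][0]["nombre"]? "node_880"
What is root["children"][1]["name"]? "node_419"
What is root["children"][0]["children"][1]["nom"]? "node_95"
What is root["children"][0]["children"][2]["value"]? 36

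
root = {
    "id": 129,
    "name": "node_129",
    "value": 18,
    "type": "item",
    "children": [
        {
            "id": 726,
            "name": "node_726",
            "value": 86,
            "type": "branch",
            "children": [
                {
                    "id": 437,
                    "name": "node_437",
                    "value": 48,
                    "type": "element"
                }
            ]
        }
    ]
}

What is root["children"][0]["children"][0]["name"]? "node_437"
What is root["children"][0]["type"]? "branch"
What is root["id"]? 129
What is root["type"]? "item"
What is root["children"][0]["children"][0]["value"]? 48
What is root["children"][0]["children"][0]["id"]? 437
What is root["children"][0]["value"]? 86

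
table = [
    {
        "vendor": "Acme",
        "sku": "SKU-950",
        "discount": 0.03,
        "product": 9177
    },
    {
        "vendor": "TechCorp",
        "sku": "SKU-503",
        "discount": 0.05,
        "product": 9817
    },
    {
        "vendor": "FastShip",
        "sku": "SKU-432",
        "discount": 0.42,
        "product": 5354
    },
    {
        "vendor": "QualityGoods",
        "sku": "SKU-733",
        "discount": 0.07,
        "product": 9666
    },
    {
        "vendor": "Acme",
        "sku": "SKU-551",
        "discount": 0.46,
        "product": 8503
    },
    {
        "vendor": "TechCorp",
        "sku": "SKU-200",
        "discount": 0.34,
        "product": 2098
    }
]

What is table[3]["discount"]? 0.07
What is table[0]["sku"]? "SKU-950"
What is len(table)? 6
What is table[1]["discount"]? 0.05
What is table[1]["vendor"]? "TechCorp"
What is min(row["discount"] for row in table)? 0.03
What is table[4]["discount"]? 0.46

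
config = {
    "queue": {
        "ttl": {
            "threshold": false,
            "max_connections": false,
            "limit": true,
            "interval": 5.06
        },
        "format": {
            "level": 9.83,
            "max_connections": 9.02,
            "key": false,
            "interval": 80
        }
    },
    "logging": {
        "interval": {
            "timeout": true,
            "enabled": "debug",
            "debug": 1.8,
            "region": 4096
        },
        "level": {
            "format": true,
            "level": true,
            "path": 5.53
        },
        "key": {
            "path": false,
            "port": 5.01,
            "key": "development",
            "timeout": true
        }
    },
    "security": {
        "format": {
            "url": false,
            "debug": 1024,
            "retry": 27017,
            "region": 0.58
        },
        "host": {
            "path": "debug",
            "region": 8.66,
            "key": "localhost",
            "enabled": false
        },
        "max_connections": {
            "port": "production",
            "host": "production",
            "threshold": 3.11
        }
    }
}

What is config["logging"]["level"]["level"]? True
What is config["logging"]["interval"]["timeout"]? True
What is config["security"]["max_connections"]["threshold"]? 3.11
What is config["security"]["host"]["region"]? 8.66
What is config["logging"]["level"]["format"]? True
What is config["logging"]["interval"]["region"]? 4096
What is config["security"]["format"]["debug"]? 1024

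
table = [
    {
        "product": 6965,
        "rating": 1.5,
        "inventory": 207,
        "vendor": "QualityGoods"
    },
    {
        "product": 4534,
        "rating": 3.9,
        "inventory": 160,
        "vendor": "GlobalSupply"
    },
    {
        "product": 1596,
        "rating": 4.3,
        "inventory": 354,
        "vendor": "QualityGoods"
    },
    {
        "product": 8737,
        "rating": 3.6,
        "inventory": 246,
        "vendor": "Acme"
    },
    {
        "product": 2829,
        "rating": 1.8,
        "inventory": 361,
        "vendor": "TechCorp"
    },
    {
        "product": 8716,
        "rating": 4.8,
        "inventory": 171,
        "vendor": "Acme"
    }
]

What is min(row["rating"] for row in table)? 1.5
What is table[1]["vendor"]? "GlobalSupply"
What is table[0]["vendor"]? "QualityGoods"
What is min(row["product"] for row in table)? 1596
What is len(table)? 6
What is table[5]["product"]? 8716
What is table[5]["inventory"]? 171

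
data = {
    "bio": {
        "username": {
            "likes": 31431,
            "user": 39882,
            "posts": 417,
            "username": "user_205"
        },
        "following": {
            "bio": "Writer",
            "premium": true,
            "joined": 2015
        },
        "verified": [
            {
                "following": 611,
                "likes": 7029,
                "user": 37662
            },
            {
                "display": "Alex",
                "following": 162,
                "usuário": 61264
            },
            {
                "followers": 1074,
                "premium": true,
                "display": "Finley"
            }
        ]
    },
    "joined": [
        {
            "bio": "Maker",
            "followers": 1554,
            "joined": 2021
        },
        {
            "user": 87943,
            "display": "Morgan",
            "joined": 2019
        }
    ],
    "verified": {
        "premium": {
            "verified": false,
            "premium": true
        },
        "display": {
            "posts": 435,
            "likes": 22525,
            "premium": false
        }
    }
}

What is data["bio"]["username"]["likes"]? 31431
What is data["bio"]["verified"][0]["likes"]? 7029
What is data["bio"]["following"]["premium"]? True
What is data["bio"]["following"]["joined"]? 2015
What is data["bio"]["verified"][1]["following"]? 162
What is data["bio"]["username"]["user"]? 39882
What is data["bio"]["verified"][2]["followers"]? 1074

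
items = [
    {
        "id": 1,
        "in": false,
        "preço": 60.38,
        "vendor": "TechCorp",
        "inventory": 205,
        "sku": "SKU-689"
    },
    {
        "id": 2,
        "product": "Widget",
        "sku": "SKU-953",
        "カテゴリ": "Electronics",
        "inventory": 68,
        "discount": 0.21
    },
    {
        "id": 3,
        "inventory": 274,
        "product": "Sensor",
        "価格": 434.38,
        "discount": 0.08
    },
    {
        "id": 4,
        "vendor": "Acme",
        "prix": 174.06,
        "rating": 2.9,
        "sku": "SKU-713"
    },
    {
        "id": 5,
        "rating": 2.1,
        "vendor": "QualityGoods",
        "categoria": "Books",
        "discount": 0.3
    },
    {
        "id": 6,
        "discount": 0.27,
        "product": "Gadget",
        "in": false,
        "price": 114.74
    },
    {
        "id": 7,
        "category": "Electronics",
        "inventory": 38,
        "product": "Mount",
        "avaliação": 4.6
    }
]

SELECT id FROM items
[1, 2, 3, 4, 5, 6, 7]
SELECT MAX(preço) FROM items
60.38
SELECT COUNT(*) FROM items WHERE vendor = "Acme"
1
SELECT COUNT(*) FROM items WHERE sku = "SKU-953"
1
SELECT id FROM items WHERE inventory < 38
[]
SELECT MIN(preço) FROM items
60.38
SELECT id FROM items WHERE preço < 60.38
[]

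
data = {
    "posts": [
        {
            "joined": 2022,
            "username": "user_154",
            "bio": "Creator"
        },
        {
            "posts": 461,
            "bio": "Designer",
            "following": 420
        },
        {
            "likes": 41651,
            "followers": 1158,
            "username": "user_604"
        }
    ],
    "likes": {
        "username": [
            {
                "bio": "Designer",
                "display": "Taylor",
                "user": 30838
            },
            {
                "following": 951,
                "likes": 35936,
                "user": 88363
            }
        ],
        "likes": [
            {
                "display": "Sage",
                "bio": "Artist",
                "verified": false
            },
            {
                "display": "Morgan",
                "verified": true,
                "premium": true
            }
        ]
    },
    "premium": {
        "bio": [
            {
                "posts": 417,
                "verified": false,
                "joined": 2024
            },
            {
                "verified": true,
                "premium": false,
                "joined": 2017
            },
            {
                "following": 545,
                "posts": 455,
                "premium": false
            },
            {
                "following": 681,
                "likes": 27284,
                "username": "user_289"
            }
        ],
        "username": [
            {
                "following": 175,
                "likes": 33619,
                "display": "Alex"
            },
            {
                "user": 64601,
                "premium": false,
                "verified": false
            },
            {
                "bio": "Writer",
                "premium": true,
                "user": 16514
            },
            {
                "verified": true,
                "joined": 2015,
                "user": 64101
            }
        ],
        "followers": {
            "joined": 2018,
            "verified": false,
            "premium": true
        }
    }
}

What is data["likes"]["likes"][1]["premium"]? True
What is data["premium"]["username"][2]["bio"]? "Writer"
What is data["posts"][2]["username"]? "user_604"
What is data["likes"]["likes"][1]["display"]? "Morgan"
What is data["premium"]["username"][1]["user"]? 64601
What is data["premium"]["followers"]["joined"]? 2018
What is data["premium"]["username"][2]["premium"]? True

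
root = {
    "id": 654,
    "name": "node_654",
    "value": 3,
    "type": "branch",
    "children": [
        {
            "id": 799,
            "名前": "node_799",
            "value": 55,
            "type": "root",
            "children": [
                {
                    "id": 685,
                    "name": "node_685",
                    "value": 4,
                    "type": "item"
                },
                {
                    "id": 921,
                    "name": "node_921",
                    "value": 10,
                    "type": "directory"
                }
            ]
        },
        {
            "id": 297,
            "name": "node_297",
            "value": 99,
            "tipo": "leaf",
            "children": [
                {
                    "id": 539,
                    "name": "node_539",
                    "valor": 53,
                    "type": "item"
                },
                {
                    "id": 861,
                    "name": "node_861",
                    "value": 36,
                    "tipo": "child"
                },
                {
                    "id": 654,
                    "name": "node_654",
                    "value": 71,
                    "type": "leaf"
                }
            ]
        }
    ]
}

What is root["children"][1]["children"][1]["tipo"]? "child"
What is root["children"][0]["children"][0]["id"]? 685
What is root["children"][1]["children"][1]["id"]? 861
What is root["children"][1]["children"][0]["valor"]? 53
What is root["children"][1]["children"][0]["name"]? "node_539"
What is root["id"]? 654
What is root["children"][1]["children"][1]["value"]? 36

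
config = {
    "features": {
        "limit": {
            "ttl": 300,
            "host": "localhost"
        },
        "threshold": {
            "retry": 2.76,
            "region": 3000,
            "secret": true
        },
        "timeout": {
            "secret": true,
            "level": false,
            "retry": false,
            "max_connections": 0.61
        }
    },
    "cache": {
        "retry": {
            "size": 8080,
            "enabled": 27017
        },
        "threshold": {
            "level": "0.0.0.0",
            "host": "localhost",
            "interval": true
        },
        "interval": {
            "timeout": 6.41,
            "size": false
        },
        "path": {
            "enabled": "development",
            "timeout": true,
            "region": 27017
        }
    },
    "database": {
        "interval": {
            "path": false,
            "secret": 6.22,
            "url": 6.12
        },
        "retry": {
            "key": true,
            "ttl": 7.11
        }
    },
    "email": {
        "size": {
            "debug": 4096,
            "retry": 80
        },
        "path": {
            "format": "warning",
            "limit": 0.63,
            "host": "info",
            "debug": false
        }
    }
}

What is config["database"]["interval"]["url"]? 6.12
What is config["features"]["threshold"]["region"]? 3000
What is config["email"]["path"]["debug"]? False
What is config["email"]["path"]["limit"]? 0.63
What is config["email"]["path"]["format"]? "warning"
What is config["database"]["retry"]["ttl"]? 7.11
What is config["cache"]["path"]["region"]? 27017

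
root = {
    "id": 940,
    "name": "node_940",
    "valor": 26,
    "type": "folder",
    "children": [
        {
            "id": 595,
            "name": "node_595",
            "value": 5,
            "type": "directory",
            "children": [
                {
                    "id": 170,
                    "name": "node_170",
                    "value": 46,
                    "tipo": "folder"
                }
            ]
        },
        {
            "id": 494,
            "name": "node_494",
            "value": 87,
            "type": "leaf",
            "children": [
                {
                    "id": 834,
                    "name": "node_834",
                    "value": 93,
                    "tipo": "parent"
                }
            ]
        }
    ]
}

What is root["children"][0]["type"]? "directory"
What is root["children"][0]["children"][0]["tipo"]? "folder"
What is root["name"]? "node_940"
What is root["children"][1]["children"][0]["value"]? 93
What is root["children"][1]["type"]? "leaf"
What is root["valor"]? 26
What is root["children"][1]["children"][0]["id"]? 834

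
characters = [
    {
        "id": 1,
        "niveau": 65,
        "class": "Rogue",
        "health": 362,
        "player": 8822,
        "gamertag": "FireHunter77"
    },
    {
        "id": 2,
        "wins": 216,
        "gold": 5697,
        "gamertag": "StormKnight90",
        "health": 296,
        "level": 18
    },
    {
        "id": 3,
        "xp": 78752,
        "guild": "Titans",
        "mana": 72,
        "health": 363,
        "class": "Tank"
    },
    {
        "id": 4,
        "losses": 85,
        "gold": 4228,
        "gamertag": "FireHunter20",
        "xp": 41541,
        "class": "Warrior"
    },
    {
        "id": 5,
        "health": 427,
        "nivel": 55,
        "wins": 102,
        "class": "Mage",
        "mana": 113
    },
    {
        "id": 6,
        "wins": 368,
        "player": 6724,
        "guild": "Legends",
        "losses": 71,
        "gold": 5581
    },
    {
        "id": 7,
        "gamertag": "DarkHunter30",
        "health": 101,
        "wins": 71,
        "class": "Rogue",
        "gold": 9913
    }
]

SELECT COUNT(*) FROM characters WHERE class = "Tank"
1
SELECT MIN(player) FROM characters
6724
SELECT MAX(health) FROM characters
427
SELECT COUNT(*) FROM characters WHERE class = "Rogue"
2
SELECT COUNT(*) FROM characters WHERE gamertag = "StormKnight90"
1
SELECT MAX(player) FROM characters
8822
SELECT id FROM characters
[1, 2, 3, 4, 5, 6, 7]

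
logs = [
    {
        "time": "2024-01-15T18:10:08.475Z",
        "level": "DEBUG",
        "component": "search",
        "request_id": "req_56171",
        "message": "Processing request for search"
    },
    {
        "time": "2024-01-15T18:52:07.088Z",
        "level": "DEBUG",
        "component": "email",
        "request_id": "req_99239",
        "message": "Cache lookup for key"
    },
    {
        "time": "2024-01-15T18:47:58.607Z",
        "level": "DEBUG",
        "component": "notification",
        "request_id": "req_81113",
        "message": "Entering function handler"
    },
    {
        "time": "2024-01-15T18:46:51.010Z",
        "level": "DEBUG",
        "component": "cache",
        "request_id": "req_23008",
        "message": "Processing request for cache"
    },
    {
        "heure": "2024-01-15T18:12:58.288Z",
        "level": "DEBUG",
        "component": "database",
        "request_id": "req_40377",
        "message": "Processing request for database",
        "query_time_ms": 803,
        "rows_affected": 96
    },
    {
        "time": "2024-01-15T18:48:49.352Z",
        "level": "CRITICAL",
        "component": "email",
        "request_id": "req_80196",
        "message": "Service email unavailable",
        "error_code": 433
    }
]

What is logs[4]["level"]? "DEBUG"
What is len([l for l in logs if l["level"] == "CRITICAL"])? 1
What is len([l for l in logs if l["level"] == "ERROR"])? 0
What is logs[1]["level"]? "DEBUG"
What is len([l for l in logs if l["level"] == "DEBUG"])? 5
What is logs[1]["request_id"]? "req_99239"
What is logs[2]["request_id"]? "req_81113"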